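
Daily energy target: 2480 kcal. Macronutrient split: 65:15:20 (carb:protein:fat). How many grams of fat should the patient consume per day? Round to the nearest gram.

Fat energy = 20% × 2480 = 496 kcal.
At 9 kcal/g: 496 ÷ 9 = 55.1111 g.

55 g/day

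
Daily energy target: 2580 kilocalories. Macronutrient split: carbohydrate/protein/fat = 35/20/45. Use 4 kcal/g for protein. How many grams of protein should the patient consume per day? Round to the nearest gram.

129 g/day

Protein energy = 20% × 2580 = 516 kcal.
At 4 kcal/g: 516 ÷ 4 = 129 g.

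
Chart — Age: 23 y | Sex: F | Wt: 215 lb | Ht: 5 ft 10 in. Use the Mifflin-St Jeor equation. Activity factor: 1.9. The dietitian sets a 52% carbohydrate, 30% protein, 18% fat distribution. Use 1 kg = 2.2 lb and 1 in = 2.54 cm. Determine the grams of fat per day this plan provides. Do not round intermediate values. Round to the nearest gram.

Convert to metric: weight = 215 ÷ 2.2 = 97.7273 kg; height = (5×12 + 10) × 2.54 = 70 × 2.54 = 177.8 cm.
Mifflin-St Jeor (female): BMR = 10(97.7273) + 6.25(177.8) − 5(23) − 161 = 977.2727 + 1111.25 − 115 − 161 = 1812.5227 kcal/day.
TEE = 1812.5227 × 1.9 = 3443.7932 kcal/day.
Fat energy = 18% × 3443.7932 = 619.8828 kcal.
Fat = 619.8828 ÷ 9 kcal/g = 68.8759 g.

69 g/day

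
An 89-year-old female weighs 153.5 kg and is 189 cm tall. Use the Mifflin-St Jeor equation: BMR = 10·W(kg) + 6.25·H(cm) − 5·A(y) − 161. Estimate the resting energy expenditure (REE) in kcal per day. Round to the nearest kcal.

2110 kcal per day

Mifflin-St Jeor (female): BMR = 10(153.5) + 6.25(189) − 5(89) − 161 = 1535 + 1181.25 − 445 − 161 = 2110.25 kcal/day.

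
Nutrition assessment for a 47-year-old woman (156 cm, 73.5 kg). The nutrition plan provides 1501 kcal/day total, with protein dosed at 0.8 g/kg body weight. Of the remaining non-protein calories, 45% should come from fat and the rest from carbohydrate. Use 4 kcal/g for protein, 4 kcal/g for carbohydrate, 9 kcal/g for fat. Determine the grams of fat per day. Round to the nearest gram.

Protein = 0.8 × 73.5 = 58.8 g → 58.8 × 4 = 235.2 kcal.
Non-protein calories = 1501 − 235.2 = 1265.8 kcal.
Fat: 45% × 1265.8 = 569.61 kcal; carbohydrate: 696.19 kcal.
Fat: 569.61 kcal ÷ 9 kcal/g = 63.29 g.

63 g/day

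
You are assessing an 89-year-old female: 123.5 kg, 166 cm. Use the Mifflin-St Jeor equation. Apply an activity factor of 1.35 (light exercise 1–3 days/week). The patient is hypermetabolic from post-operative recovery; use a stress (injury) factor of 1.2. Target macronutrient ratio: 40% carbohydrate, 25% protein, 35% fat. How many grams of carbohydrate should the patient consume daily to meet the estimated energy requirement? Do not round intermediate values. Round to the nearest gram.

270 g/day

Mifflin-St Jeor (female): BMR = 10(123.5) + 6.25(166) − 5(89) − 161 = 1235 + 1037.5 − 445 − 161 = 1666.5 kcal/day.
TEE = 1666.5 × 1.35 = 2249.775 kcal/day.
With stress factor 1.2: 2249.775 × 1.2 = 2699.73 kcal/day.
Carbohydrate energy = 40% × 2699.73 = 1079.892 kcal.
Carbohydrate = 1079.892 ÷ 4 kcal/g = 269.973 g.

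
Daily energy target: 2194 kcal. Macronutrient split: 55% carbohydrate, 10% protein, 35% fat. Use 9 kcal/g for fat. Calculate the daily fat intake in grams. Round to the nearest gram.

Fat energy = 35% × 2194 = 767.9 kcal.
At 9 kcal/g: 767.9 ÷ 9 = 85.3222 g.

85 g/day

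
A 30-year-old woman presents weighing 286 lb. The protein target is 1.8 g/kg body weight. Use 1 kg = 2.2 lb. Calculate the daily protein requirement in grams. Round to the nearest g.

Weight in kg = 286 ÷ 2.2 = 130 kg.
Protein = 1.8 g/kg × 130 kg = 234 g/day.

234 g/day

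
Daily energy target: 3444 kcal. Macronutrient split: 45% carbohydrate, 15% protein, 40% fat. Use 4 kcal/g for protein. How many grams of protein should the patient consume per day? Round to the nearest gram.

Protein energy = 15% × 3444 = 516.6 kcal.
At 4 kcal/g: 516.6 ÷ 4 = 129.15 g.

129 g/day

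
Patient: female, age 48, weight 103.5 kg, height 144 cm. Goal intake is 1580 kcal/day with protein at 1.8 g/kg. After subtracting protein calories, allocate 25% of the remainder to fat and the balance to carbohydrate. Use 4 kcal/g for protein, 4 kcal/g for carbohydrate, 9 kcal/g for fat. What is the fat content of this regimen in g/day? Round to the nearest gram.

23 g/day

Protein = 1.8 × 103.5 = 186.3 g → 186.3 × 4 = 745.2 kcal.
Non-protein calories = 1580 − 745.2 = 834.8 kcal.
Fat: 25% × 834.8 = 208.7 kcal; carbohydrate: 626.1 kcal.
Fat: 208.7 kcal ÷ 9 kcal/g = 23.1889 g.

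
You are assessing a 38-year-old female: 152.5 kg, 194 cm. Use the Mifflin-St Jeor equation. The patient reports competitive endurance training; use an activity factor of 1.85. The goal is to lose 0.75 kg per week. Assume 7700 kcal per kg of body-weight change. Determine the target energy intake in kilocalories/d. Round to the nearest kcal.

3590 kilocalories/d

Mifflin-St Jeor (female): BMR = 10(152.5) + 6.25(194) − 5(38) − 161 = 1525 + 1212.5 − 190 − 161 = 2386.5 kcal/day.
TEE = 2386.5 × 1.85 = 4415.025 kcal/day.
Required daily deficit = 0.75 × 7700 ÷ 7 = 825 kcal/day.
Target intake = 4415.025 − 825 = 3590.025 kcal/day.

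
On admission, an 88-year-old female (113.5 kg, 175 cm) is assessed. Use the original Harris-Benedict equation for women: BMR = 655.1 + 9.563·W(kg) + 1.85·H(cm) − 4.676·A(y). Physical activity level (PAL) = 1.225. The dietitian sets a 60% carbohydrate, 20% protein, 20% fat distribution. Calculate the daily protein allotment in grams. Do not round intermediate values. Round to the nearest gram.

101 g/day

Harris-Benedict: BMR = 655.1 + 9.563(113.5) + 1.85(175) − 4.676(88) = 1652.7625 kcal/day.
TEE = 1652.7625 × 1.225 = 2024.6341 kcal/day.
Protein energy = 20% × 2024.6341 = 404.9268 kcal.
Protein = 404.9268 ÷ 4 kcal/g = 101.2317 g.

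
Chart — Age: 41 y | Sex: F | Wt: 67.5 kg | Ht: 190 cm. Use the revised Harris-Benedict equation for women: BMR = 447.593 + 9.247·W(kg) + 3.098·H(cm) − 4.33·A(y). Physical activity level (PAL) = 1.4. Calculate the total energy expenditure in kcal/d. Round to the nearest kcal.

2076 kcal/d

Harris-Benedict: BMR = 447.593 + 9.247(67.5) + 3.098(190) − 4.33(41) = 1482.8555 kcal/day.
TEE = BMR × activity factor = 1482.8555 × 1.4 = 2075.9977 kcal/day.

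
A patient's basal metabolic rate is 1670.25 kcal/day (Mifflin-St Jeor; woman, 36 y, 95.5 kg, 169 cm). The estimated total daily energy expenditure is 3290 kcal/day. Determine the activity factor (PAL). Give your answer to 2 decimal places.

Activity factor = TEE ÷ BMR = 3290 ÷ 1670.25 = 1.97.

1.97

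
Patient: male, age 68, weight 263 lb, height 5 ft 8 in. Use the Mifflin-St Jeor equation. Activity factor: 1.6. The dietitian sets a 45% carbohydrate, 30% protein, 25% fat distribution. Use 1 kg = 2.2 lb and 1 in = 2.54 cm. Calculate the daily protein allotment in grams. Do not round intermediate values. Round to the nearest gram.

Convert to metric: weight = 263 ÷ 2.2 = 119.5455 kg; height = (5×12 + 8) × 2.54 = 68 × 2.54 = 172.72 cm.
Mifflin-St Jeor (male): BMR = 10(119.5455) + 6.25(172.72) − 5(68) + 5 = 1195.4545 + 1079.5 − 340 + 5 = 1939.9545 kcal/day.
TEE = 1939.9545 × 1.6 = 3103.9273 kcal/day.
Protein energy = 30% × 3103.9273 = 931.1782 kcal.
Protein = 931.1782 ÷ 4 kcal/g = 232.7945 g.

233 g/day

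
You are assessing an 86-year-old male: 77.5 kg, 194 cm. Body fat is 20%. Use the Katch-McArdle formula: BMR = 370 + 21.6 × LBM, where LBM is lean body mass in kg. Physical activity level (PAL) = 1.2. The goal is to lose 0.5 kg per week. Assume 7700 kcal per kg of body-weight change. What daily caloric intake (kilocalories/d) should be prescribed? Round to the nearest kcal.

LBM = 77.5 × (1 − 0.2) = 62 kg. Katch-McArdle: BMR = 370 + 21.6 × 62 = 1709.2 kcal/day.
TEE = 1709.2 × 1.2 = 2051.04 kcal/day.
Required daily deficit = 0.5 × 7700 ÷ 7 = 550 kcal/day.
Target intake = 2051.04 − 550 = 1501.04 kcal/day.

1501 kilocalories/d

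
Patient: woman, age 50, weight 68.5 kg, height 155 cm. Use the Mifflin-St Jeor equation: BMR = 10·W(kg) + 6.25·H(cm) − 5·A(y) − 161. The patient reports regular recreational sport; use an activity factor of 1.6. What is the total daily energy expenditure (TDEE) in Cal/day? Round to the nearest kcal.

1988 Cal/day

Mifflin-St Jeor (female): BMR = 10(68.5) + 6.25(155) − 5(50) − 161 = 685 + 968.75 − 250 − 161 = 1242.75 kcal/day.
TEE = BMR × activity factor = 1242.75 × 1.6 = 1988.4 kcal/day.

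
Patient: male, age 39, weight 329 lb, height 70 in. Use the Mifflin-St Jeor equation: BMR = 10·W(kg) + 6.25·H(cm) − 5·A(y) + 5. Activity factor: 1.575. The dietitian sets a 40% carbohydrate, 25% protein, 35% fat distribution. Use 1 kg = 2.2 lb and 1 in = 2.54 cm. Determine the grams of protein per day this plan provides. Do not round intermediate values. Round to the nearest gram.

Convert to metric: weight = 329 ÷ 2.2 = 149.5455 kg; height = 70 × 2.54 = 177.8 cm.
Mifflin-St Jeor (male): BMR = 10(149.5455) + 6.25(177.8) − 5(39) + 5 = 1495.4545 + 1111.25 − 195 + 5 = 2416.7045 kcal/day.
TEE = 2416.7045 × 1.575 = 3806.3097 kcal/day.
Protein energy = 25% × 3806.3097 = 951.5774 kcal.
Protein = 951.5774 ÷ 4 kcal/g = 237.8944 g.

238 g/day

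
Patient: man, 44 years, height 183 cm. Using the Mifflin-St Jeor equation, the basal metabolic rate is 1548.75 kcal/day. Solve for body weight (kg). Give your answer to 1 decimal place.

62.0 kg

1548.75 = 10·W + 6.25(183) − 5(44) + 5
10·W = 1548.75 − 928.75 = 620, so W = 62 kg.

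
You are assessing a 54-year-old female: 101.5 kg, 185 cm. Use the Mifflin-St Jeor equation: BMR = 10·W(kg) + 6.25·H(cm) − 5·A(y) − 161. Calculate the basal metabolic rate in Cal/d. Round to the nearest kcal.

1740 Cal/d

Mifflin-St Jeor (female): BMR = 10(101.5) + 6.25(185) − 5(54) − 161 = 1015 + 1156.25 − 270 − 161 = 1740.25 kcal/day.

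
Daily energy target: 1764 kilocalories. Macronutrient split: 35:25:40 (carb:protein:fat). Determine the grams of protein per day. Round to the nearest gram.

Protein energy = 25% × 1764 = 441 kcal.
At 4 kcal/g: 441 ÷ 4 = 110.25 g.

110 g/day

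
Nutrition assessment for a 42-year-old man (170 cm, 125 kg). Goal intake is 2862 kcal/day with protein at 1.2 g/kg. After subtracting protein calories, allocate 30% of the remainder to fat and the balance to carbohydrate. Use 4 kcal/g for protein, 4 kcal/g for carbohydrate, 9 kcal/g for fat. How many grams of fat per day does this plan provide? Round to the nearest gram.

75 g/day

Protein = 1.2 × 125 = 150 g → 150 × 4 = 600 kcal.
Non-protein calories = 2862 − 600 = 2262 kcal.
Fat: 30% × 2262 = 678.6 kcal; carbohydrate: 1583.4 kcal.
Fat: 678.6 kcal ÷ 9 kcal/g = 75.4 g.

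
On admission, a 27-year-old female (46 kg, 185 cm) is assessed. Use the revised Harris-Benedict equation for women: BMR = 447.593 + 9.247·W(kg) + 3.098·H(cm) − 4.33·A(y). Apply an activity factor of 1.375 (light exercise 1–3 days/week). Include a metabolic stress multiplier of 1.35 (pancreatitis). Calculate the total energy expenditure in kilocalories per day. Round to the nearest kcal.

Harris-Benedict: BMR = 447.593 + 9.247(46) + 3.098(185) − 4.33(27) = 1329.175 kcal/day.
TEE = BMR × activity factor = 1329.175 × 1.375 = 1827.6156 kcal/day.
Apply stress factor: 1827.6156 × 1.35 = 2467.2811 kcal/day.

2467 kilocalories per day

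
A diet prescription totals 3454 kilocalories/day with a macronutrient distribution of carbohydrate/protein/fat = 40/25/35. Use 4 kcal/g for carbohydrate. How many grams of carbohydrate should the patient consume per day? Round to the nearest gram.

Carbohydrate energy = 40% × 3454 = 1381.6 kcal.
At 4 kcal/g: 1381.6 ÷ 4 = 345.4 g.

345 g/day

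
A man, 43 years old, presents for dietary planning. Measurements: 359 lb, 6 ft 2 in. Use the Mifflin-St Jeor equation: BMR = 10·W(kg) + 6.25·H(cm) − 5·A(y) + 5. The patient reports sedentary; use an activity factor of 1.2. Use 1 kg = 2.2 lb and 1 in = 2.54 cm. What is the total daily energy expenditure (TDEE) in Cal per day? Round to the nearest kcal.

3116 Cal per day

Convert to metric: weight = 359 ÷ 2.2 = 163.1818 kg; height = (6×12 + 2) × 2.54 = 74 × 2.54 = 187.96 cm.
Mifflin-St Jeor (male): BMR = 10(163.1818) + 6.25(187.96) − 5(43) + 5 = 1631.8182 + 1174.75 − 215 + 5 = 2596.5682 kcal/day.
TEE = BMR × activity factor = 2596.5682 × 1.2 = 3115.8818 kcal/day.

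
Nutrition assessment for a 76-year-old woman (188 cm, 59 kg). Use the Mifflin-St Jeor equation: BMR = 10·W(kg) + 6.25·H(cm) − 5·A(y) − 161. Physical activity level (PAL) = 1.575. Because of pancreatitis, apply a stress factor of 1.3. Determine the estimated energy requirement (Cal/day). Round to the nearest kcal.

Mifflin-St Jeor (female): BMR = 10(59) + 6.25(188) − 5(76) − 161 = 590 + 1175 − 380 − 161 = 1224 kcal/day.
TEE = BMR × activity factor = 1224 × 1.575 = 1927.8 kcal/day.
Apply stress factor: 1927.8 × 1.3 = 2506.14 kcal/day.

2506 Cal/day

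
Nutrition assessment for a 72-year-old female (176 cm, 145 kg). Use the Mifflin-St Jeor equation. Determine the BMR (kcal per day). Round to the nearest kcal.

Mifflin-St Jeor (female): BMR = 10(145) + 6.25(176) − 5(72) − 161 = 1450 + 1100 − 360 − 161 = 2029 kcal/day.

2029 kcal per day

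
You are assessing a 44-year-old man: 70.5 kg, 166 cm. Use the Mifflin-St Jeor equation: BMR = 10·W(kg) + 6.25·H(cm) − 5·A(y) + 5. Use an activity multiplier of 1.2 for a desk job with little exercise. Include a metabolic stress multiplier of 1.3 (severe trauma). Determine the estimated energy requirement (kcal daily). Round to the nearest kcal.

Mifflin-St Jeor (male): BMR = 10(70.5) + 6.25(166) − 5(44) + 5 = 705 + 1037.5 − 220 + 5 = 1527.5 kcal/day.
TEE = BMR × activity factor = 1527.5 × 1.2 = 1833 kcal/day.
Apply stress factor: 1833 × 1.3 = 2382.9 kcal/day.

2383 kcal daily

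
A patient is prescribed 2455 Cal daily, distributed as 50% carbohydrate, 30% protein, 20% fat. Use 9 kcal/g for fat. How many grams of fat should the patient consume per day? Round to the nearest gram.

Fat energy = 20% × 2455 = 491 kcal.
At 9 kcal/g: 491 ÷ 9 = 54.5556 g.

55 g/day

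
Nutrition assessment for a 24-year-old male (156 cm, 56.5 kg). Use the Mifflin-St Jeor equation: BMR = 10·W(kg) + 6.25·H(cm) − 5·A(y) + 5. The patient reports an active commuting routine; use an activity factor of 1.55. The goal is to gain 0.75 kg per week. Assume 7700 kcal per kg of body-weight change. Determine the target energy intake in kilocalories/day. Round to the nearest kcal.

3034 kilocalories/day

Mifflin-St Jeor (male): BMR = 10(56.5) + 6.25(156) − 5(24) + 5 = 565 + 975 − 120 + 5 = 1425 kcal/day.
TEE = 1425 × 1.55 = 2208.75 kcal/day.
Required daily surplus = 0.75 × 7700 ÷ 7 = 825 kcal/day.
Target intake = 2208.75 + 825 = 3033.75 kcal/day.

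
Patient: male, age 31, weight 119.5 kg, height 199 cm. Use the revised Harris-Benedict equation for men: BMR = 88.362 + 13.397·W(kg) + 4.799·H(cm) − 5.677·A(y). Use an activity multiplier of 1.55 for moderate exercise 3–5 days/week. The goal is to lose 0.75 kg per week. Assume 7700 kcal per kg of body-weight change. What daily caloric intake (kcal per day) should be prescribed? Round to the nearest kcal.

3001 kcal per day

Harris-Benedict: BMR = 88.362 + 13.397(119.5) + 4.799(199) − 5.677(31) = 2468.3175 kcal/day.
TEE = 2468.3175 × 1.55 = 3825.8921 kcal/day.
Required daily deficit = 0.75 × 7700 ÷ 7 = 825 kcal/day.
Target intake = 3825.8921 − 825 = 3000.8921 kcal/day.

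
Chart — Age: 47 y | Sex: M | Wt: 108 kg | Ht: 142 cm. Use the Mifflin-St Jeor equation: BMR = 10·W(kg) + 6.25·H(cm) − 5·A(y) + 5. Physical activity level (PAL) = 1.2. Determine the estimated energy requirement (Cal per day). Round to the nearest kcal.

2085 Cal per day

Mifflin-St Jeor (male): BMR = 10(108) + 6.25(142) − 5(47) + 5 = 1080 + 887.5 − 235 + 5 = 1737.5 kcal/day.
TEE = BMR × activity factor = 1737.5 × 1.2 = 2085 kcal/day.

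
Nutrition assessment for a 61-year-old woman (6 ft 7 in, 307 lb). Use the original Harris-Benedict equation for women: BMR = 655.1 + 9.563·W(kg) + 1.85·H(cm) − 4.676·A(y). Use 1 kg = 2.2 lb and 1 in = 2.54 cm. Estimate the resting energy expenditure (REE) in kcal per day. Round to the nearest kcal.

Convert to metric: weight = 307 ÷ 2.2 = 139.5455 kg; height = (6×12 + 7) × 2.54 = 79 × 2.54 = 200.66 cm.
Harris-Benedict: BMR = 655.1 + 9.563(139.5455) + 1.85(200.66) − 4.676(61) = 2075.5582 kcal/day.

2076 kcal per day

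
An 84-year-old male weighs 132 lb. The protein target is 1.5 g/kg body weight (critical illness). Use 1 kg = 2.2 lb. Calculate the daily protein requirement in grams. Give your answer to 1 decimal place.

90.0 g/day

Weight in kg = 132 ÷ 2.2 = 60 kg.
Protein = 1.5 g/kg × 60 kg = 90 g/day.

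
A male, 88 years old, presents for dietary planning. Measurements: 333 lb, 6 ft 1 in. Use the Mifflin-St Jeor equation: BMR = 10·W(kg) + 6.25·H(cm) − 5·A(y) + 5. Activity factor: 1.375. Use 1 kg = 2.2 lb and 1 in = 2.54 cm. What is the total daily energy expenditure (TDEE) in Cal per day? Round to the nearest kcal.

3077 Cal per day

Convert to metric: weight = 333 ÷ 2.2 = 151.3636 kg; height = (6×12 + 1) × 2.54 = 73 × 2.54 = 185.42 cm.
Mifflin-St Jeor (male): BMR = 10(151.3636) + 6.25(185.42) − 5(88) + 5 = 1513.6364 + 1158.875 − 440 + 5 = 2237.5114 kcal/day.
TEE = BMR × activity factor = 2237.5114 × 1.375 = 3076.5781 kcal/day.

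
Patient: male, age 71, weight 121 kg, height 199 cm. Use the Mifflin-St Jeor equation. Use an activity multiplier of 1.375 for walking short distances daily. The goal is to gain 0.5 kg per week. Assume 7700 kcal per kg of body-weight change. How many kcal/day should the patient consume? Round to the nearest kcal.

Mifflin-St Jeor (male): BMR = 10(121) + 6.25(199) − 5(71) + 5 = 1210 + 1243.75 − 355 + 5 = 2103.75 kcal/day.
TEE = 2103.75 × 1.375 = 2892.6563 kcal/day.
Required daily surplus = 0.5 × 7700 ÷ 7 = 550 kcal/day.
Target intake = 2892.6563 + 550 = 3442.6563 kcal/day.

3443 kcal/day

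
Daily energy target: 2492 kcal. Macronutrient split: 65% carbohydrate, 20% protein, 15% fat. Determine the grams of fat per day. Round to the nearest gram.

Fat energy = 15% × 2492 = 373.8 kcal.
At 9 kcal/g: 373.8 ÷ 9 = 41.5333 g.

42 g/day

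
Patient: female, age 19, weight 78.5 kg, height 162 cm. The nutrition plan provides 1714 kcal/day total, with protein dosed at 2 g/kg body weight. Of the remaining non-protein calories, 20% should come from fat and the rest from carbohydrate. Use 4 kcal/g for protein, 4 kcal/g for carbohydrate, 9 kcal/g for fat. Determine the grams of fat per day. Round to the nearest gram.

24 g/day

Protein = 2 × 78.5 = 157 g → 157 × 4 = 628 kcal.
Non-protein calories = 1714 − 628 = 1086 kcal.
Fat: 20% × 1086 = 217.2 kcal; carbohydrate: 868.8 kcal.
Fat: 217.2 kcal ÷ 9 kcal/g = 24.1333 g.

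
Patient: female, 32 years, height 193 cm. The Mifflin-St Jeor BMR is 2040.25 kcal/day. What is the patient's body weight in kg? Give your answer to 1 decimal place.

2040.25 = 10·W + 6.25(193) − 5(32) − 161
10·W = 2040.25 − 885.25 = 1155, so W = 115.5 kg.

115.5 kg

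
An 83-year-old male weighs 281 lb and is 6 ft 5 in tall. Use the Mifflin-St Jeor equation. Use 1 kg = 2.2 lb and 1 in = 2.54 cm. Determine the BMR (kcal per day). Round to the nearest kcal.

2090 kcal per day

Convert to metric: weight = 281 ÷ 2.2 = 127.7273 kg; height = (6×12 + 5) × 2.54 = 77 × 2.54 = 195.58 cm.
Mifflin-St Jeor (male): BMR = 10(127.7273) + 6.25(195.58) − 5(83) + 5 = 1277.2727 + 1222.375 − 415 + 5 = 2089.6477 kcal/day.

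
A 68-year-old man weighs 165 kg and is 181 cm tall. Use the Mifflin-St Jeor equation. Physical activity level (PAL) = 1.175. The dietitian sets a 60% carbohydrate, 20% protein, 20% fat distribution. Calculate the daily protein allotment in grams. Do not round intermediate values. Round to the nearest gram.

Mifflin-St Jeor (male): BMR = 10(165) + 6.25(181) − 5(68) + 5 = 1650 + 1131.25 − 340 + 5 = 2446.25 kcal/day.
TEE = 2446.25 × 1.175 = 2874.3438 kcal/day.
Protein energy = 20% × 2874.3438 = 574.8688 kcal.
Protein = 574.8688 ÷ 4 kcal/g = 143.7172 g.

144 g/day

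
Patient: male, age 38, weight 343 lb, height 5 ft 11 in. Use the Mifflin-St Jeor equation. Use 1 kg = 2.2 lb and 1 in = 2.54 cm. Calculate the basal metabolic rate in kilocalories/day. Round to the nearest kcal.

2501 kilocalories/day

Convert to metric: weight = 343 ÷ 2.2 = 155.9091 kg; height = (5×12 + 11) × 2.54 = 71 × 2.54 = 180.34 cm.
Mifflin-St Jeor (male): BMR = 10(155.9091) + 6.25(180.34) − 5(38) + 5 = 1559.0909 + 1127.125 − 190 + 5 = 2501.2159 kcal/day.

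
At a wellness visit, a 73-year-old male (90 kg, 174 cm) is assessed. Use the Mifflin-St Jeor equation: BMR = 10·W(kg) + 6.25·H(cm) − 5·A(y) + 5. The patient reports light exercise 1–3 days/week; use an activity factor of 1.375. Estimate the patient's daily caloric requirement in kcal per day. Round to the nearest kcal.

2238 kcal per day

Mifflin-St Jeor (male): BMR = 10(90) + 6.25(174) − 5(73) + 5 = 900 + 1087.5 − 365 + 5 = 1627.5 kcal/day.
TEE = BMR × activity factor = 1627.5 × 1.375 = 2237.8125 kcal/day.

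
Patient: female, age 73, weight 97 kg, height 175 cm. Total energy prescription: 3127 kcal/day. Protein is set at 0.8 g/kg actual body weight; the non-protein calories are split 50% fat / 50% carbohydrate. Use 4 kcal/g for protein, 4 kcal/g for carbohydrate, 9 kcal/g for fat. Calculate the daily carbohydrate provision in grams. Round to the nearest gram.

352 g/day

Protein = 0.8 × 97 = 77.6 g → 77.6 × 4 = 310.4 kcal.
Non-protein calories = 3127 − 310.4 = 2816.6 kcal.
Fat: 50% × 2816.6 = 1408.3 kcal; carbohydrate: 1408.3 kcal.
Carbohydrate: 1408.3 kcal ÷ 4 kcal/g = 352.075 g.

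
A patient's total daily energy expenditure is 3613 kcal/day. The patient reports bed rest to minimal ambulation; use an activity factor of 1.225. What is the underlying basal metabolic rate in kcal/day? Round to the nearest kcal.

BMR = TEE ÷ activity factor = 3613 ÷ 1.225 = 2949.3878 kcal/day.

2949 kcal/day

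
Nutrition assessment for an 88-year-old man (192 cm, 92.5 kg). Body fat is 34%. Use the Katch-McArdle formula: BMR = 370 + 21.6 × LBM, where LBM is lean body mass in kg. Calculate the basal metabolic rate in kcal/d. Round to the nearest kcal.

1689 kcal/d

LBM = 92.5 × (1 − 0.34) = 61.05 kg. Katch-McArdle: BMR = 370 + 21.6 × 61.05 = 1688.68 kcal/day.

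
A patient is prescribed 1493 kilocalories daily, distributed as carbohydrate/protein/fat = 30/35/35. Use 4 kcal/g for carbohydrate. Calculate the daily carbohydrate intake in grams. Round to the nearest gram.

112 g/day

Carbohydrate energy = 30% × 1493 = 447.9 kcal.
At 4 kcal/g: 447.9 ÷ 4 = 111.975 g.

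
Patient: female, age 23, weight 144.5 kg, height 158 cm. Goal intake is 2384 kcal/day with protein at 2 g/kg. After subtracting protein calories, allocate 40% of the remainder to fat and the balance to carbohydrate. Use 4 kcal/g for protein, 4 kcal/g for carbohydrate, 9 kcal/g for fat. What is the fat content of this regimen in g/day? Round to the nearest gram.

Protein = 2 × 144.5 = 289 g → 289 × 4 = 1156 kcal.
Non-protein calories = 2384 − 1156 = 1228 kcal.
Fat: 40% × 1228 = 491.2 kcal; carbohydrate: 736.8 kcal.
Fat: 491.2 kcal ÷ 9 kcal/g = 54.5778 g.

55 g/day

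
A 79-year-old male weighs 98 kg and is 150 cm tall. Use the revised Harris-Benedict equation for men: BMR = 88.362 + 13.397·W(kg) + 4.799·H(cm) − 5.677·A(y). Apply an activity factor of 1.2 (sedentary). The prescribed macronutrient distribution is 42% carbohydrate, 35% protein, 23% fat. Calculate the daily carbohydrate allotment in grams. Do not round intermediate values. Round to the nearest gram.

211 g/day

Harris-Benedict: BMR = 88.362 + 13.397(98) + 4.799(150) − 5.677(79) = 1672.635 kcal/day.
TEE = 1672.635 × 1.2 = 2007.162 kcal/day.
Carbohydrate energy = 42% × 2007.162 = 843.008 kcal.
Carbohydrate = 843.008 ÷ 4 kcal/g = 210.752 g.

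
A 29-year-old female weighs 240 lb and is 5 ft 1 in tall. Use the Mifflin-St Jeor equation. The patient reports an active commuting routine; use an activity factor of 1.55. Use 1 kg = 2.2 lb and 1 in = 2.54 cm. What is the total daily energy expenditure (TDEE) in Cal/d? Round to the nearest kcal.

Convert to metric: weight = 240 ÷ 2.2 = 109.0909 kg; height = (5×12 + 1) × 2.54 = 61 × 2.54 = 154.94 cm.
Mifflin-St Jeor (female): BMR = 10(109.0909) + 6.25(154.94) − 5(29) − 161 = 1090.9091 + 968.375 − 145 − 161 = 1753.2841 kcal/day.
TEE = BMR × activity factor = 1753.2841 × 1.55 = 2717.5903 kcal/day.

2718 Cal/d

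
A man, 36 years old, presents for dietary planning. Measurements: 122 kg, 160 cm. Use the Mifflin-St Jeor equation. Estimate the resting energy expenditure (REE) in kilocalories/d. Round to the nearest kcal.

2045 kilocalories/d

Mifflin-St Jeor (male): BMR = 10(122) + 6.25(160) − 5(36) + 5 = 1220 + 1000 − 180 + 5 = 2045 kcal/day.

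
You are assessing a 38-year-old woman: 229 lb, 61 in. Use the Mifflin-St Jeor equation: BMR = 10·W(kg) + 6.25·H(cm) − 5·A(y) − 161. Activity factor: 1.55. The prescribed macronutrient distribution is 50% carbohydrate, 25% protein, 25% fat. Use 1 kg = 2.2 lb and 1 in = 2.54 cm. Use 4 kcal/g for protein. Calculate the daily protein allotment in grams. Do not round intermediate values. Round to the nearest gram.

Convert to metric: weight = 229 ÷ 2.2 = 104.0909 kg; height = 61 × 2.54 = 154.94 cm.
Mifflin-St Jeor (female): BMR = 10(104.0909) + 6.25(154.94) − 5(38) − 161 = 1040.9091 + 968.375 − 190 − 161 = 1658.2841 kcal/day.
TEE = 1658.2841 × 1.55 = 2570.3403 kcal/day.
Protein energy = 25% × 2570.3403 = 642.5851 kcal.
Protein = 642.5851 ÷ 4 kcal/g = 160.6463 g.

161 g/day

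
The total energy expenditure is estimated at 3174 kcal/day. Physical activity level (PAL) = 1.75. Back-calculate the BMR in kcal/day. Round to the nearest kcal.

BMR = TEE ÷ activity factor = 3174 ÷ 1.75 = 1813.7143 kcal/day.

1814 kcal/day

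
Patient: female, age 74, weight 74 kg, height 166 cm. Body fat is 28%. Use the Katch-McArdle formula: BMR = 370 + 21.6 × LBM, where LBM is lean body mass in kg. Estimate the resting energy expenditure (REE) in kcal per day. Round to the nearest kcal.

LBM = 74 × (1 − 0.28) = 53.28 kg. Katch-McArdle: BMR = 370 + 21.6 × 53.28 = 1520.848 kcal/day.

1521 kcal per day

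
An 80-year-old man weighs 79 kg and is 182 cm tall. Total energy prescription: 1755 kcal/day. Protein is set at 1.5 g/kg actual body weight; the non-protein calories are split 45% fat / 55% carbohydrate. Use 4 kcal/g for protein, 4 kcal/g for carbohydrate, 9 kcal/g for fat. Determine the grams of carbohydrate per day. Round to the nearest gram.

Protein = 1.5 × 79 = 118.5 g → 118.5 × 4 = 474 kcal.
Non-protein calories = 1755 − 474 = 1281 kcal.
Fat: 45% × 1281 = 576.45 kcal; carbohydrate: 704.55 kcal.
Carbohydrate: 704.55 kcal ÷ 4 kcal/g = 176.1375 g.

176 g/day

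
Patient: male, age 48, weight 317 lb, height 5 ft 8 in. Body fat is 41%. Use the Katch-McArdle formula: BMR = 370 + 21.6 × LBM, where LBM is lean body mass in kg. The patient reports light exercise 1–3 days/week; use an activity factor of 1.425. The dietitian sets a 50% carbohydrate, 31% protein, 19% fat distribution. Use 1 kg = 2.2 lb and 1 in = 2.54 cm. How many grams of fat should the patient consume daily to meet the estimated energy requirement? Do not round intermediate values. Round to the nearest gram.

66 g/day

Convert to metric: weight = 317 ÷ 2.2 = 144.0909 kg; height = (5×12 + 8) × 2.54 = 68 × 2.54 = 172.72 cm.
LBM = 144.0909 × (1 − 0.41) = 85.0136 kg. Katch-McArdle: BMR = 370 + 21.6 × 85.0136 = 2206.2945 kcal/day.
TEE = 2206.2945 × 1.425 = 3143.9697 kcal/day.
Fat energy = 19% × 3143.9697 = 597.3542 kcal.
Fat = 597.3542 ÷ 9 kcal/g = 66.3727 g.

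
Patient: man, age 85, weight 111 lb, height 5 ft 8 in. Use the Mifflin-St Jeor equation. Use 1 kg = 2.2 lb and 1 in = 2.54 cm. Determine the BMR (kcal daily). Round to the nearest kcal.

1164 kcal daily

Convert to metric: weight = 111 ÷ 2.2 = 50.4545 kg; height = (5×12 + 8) × 2.54 = 68 × 2.54 = 172.72 cm.
Mifflin-St Jeor (male): BMR = 10(50.4545) + 6.25(172.72) − 5(85) + 5 = 504.5455 + 1079.5 − 425 + 5 = 1164.0455 kcal/day.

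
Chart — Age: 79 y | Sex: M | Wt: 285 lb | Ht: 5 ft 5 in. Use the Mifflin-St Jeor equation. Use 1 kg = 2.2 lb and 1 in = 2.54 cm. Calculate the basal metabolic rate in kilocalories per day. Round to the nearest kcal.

1937 kilocalories per day

Convert to metric: weight = 285 ÷ 2.2 = 129.5455 kg; height = (5×12 + 5) × 2.54 = 65 × 2.54 = 165.1 cm.
Mifflin-St Jeor (male): BMR = 10(129.5455) + 6.25(165.1) − 5(79) + 5 = 1295.4545 + 1031.875 − 395 + 5 = 1937.3295 kcal/day.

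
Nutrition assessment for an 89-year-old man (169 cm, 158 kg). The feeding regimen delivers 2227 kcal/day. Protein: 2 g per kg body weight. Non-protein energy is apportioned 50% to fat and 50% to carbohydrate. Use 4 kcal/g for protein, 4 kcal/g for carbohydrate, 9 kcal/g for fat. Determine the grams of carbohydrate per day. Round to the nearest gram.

Protein = 2 × 158 = 316 g → 316 × 4 = 1264 kcal.
Non-protein calories = 2227 − 1264 = 963 kcal.
Fat: 50% × 963 = 481.5 kcal; carbohydrate: 481.5 kcal.
Carbohydrate: 481.5 kcal ÷ 4 kcal/g = 120.375 g.

120 g/day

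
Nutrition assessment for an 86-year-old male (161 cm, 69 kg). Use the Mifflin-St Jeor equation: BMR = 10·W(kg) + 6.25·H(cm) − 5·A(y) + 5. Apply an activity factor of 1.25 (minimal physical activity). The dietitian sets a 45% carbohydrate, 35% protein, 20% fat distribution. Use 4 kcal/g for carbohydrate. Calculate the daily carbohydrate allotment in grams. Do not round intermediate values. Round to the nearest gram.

179 g/day

Mifflin-St Jeor (male): BMR = 10(69) + 6.25(161) − 5(86) + 5 = 690 + 1006.25 − 430 + 5 = 1271.25 kcal/day.
TEE = 1271.25 × 1.25 = 1589.0625 kcal/day.
Carbohydrate energy = 45% × 1589.0625 = 715.0781 kcal.
Carbohydrate = 715.0781 ÷ 4 kcal/g = 178.7695 g.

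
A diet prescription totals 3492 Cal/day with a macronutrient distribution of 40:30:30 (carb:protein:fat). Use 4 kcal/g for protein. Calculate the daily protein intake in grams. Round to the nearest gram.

Protein energy = 30% × 3492 = 1047.6 kcal.
At 4 kcal/g: 1047.6 ÷ 4 = 261.9 g.

262 g/day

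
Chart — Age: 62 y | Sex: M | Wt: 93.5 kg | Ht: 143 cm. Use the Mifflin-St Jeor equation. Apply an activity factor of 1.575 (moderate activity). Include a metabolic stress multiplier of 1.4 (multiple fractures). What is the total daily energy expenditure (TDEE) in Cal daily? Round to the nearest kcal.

3360 Cal daily

Mifflin-St Jeor (male): BMR = 10(93.5) + 6.25(143) − 5(62) + 5 = 935 + 893.75 − 310 + 5 = 1523.75 kcal/day.
TEE = BMR × activity factor = 1523.75 × 1.575 = 2399.9063 kcal/day.
Apply stress factor: 2399.9063 × 1.4 = 3359.8688 kcal/day.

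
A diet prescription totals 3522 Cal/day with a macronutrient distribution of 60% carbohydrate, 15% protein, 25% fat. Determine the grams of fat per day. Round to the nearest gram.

98 g/day

Fat energy = 25% × 3522 = 880.5 kcal.
At 9 kcal/g: 880.5 ÷ 9 = 97.8333 g.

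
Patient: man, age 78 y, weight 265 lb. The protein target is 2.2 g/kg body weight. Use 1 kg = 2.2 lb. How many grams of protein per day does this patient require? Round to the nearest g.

265 g/day

Weight in kg = 265 ÷ 2.2 = 120.4545 kg.
Protein = 2.2 g/kg × 120.4545 kg = 265 g/day.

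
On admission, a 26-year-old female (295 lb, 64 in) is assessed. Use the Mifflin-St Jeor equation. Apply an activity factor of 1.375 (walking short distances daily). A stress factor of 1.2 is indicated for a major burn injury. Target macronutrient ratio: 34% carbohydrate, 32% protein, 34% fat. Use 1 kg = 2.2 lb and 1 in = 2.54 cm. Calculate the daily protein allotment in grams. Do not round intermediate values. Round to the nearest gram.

273 g/day

Convert to metric: weight = 295 ÷ 2.2 = 134.0909 kg; height = 64 × 2.54 = 162.56 cm.
Mifflin-St Jeor (female): BMR = 10(134.0909) + 6.25(162.56) − 5(26) − 161 = 1340.9091 + 1016 − 130 − 161 = 2065.9091 kcal/day.
TEE = 2065.9091 × 1.375 = 2840.625 kcal/day.
With stress factor 1.2: 2840.625 × 1.2 = 3408.75 kcal/day.
Protein energy = 32% × 3408.75 = 1090.8 kcal.
Protein = 1090.8 ÷ 4 kcal/g = 272.7 g.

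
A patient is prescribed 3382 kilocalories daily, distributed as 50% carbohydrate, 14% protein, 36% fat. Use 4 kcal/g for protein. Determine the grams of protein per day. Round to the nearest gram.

118 g/day

Protein energy = 14% × 3382 = 473.48 kcal.
At 4 kcal/g: 473.48 ÷ 4 = 118.37 g.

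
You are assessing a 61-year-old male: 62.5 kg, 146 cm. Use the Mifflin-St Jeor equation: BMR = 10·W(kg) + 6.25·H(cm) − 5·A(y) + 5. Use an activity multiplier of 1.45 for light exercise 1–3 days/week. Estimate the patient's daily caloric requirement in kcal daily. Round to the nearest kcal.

1794 kcal daily

Mifflin-St Jeor (male): BMR = 10(62.5) + 6.25(146) − 5(61) + 5 = 625 + 912.5 − 305 + 5 = 1237.5 kcal/day.
TEE = BMR × activity factor = 1237.5 × 1.45 = 1794.375 kcal/day.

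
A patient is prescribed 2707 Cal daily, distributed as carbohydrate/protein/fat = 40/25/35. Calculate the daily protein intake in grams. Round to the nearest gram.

169 g/day

Protein energy = 25% × 2707 = 676.75 kcal.
At 4 kcal/g: 676.75 ÷ 4 = 169.1875 g.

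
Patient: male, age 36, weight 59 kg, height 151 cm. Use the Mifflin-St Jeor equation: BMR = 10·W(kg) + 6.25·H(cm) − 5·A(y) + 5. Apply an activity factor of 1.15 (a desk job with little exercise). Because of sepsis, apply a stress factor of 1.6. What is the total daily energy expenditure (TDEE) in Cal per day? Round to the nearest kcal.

Mifflin-St Jeor (male): BMR = 10(59) + 6.25(151) − 5(36) + 5 = 590 + 943.75 − 180 + 5 = 1358.75 kcal/day.
TEE = BMR × activity factor = 1358.75 × 1.15 = 1562.5625 kcal/day.
Apply stress factor: 1562.5625 × 1.6 = 2500.1 kcal/day.

2500 Cal per day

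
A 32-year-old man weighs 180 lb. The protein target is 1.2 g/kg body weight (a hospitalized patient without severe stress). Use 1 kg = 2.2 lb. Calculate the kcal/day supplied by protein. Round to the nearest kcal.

Weight in kg = 180 ÷ 2.2 = 81.8182 kg.
Protein = 1.2 g/kg × 81.8182 kg = 98.1818 g/day.
Protein energy = 98.1818 g × 4 kcal/g = 392.7273 kcal/day.

393 kcal/day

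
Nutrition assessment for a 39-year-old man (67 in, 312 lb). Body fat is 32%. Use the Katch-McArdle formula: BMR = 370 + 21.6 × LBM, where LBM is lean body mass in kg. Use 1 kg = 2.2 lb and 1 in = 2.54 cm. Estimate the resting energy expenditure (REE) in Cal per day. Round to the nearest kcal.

2453 Cal per day

Convert to metric: weight = 312 ÷ 2.2 = 141.8182 kg; height = 67 × 2.54 = 170.18 cm.
LBM = 141.8182 × (1 − 0.32) = 96.4364 kg. Katch-McArdle: BMR = 370 + 21.6 × 96.4364 = 2453.0255 kcal/day.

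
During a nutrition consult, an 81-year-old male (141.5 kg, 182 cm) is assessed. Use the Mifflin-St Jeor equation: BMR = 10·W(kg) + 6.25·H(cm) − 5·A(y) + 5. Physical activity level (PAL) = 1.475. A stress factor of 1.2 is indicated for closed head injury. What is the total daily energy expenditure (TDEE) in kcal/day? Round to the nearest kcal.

Mifflin-St Jeor (male): BMR = 10(141.5) + 6.25(182) − 5(81) + 5 = 1415 + 1137.5 − 405 + 5 = 2152.5 kcal/day.
TEE = BMR × activity factor = 2152.5 × 1.475 = 3174.9375 kcal/day.
Apply stress factor: 3174.9375 × 1.2 = 3809.925 kcal/day.

3810 kcal/day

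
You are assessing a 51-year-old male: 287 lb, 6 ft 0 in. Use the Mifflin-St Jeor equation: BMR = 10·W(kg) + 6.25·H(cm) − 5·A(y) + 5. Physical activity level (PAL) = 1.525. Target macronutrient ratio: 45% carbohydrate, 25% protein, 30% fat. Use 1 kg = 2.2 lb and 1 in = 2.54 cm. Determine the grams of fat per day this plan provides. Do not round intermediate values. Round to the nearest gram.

112 g/day

Convert to metric: weight = 287 ÷ 2.2 = 130.4545 kg; height = (6×12 + 0) × 2.54 = 72 × 2.54 = 182.88 cm.
Mifflin-St Jeor (male): BMR = 10(130.4545) + 6.25(182.88) − 5(51) + 5 = 1304.5455 + 1143 − 255 + 5 = 2197.5455 kcal/day.
TEE = 2197.5455 × 1.525 = 3351.2568 kcal/day.
Fat energy = 30% × 3351.2568 = 1005.377 kcal.
Fat = 1005.377 ÷ 9 kcal/g = 111.7086 g.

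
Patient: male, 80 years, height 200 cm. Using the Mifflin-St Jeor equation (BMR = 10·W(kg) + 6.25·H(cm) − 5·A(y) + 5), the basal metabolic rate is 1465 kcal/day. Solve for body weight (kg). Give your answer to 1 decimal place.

61.0 kg

1465 = 10·W + 6.25(200) − 5(80) + 5
10·W = 1465 − 855 = 610, so W = 61 kg.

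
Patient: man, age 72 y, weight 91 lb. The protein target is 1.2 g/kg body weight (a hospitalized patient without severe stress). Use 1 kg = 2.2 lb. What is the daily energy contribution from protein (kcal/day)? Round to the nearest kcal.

Weight in kg = 91 ÷ 2.2 = 41.3636 kg.
Protein = 1.2 g/kg × 41.3636 kg = 49.6364 g/day.
Protein energy = 49.6364 g × 4 kcal/g = 198.5455 kcal/day.

199 kcal/day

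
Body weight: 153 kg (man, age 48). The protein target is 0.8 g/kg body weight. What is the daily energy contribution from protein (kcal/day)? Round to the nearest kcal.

Protein = 0.8 g/kg × 153 kg = 122.4 g/day.
Protein energy = 122.4 g × 4 kcal/g = 489.6 kcal/day.

490 kcal/day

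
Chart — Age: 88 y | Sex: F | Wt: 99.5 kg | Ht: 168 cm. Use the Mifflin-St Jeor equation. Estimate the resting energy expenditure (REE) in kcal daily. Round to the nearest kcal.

1444 kcal daily

Mifflin-St Jeor (female): BMR = 10(99.5) + 6.25(168) − 5(88) − 161 = 995 + 1050 − 440 − 161 = 1444 kcal/day.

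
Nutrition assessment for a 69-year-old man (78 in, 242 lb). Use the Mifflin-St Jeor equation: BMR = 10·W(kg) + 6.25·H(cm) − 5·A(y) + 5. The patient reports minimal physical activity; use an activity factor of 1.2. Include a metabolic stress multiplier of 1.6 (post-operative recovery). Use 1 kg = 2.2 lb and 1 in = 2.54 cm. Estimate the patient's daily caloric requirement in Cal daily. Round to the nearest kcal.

3837 Cal daily

Convert to metric: weight = 242 ÷ 2.2 = 110 kg; height = 78 × 2.54 = 198.12 cm.
Mifflin-St Jeor (male): BMR = 10(110) + 6.25(198.12) − 5(69) + 5 = 1100 + 1238.25 − 345 + 5 = 1998.25 kcal/day.
TEE = BMR × activity factor = 1998.25 × 1.2 = 2397.9 kcal/day.
Apply stress factor: 2397.9 × 1.6 = 3836.64 kcal/day.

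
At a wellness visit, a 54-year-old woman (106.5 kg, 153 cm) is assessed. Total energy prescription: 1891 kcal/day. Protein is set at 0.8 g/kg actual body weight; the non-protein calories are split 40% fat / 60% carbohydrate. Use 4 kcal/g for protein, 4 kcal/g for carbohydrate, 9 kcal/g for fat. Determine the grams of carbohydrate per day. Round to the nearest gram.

Protein = 0.8 × 106.5 = 85.2 g → 85.2 × 4 = 340.8 kcal.
Non-protein calories = 1891 − 340.8 = 1550.2 kcal.
Fat: 40% × 1550.2 = 620.08 kcal; carbohydrate: 930.12 kcal.
Carbohydrate: 930.12 kcal ÷ 4 kcal/g = 232.53 g.

233 g/day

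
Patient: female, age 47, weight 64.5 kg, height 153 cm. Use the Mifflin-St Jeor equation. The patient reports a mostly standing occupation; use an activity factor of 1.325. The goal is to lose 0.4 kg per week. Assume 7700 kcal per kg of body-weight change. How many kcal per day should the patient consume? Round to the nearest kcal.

1157 kcal per day

Mifflin-St Jeor (female): BMR = 10(64.5) + 6.25(153) − 5(47) − 161 = 645 + 956.25 − 235 − 161 = 1205.25 kcal/day.
TEE = 1205.25 × 1.325 = 1596.9563 kcal/day.
Required daily deficit = 0.4 × 7700 ÷ 7 = 440 kcal/day.
Target intake = 1596.9563 − 440 = 1156.9563 kcal/day.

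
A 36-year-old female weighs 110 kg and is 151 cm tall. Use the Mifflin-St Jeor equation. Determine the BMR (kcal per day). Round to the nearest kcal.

Mifflin-St Jeor (female): BMR = 10(110) + 6.25(151) − 5(36) − 161 = 1100 + 943.75 − 180 − 161 = 1702.75 kcal/day.

1703 kcal per day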